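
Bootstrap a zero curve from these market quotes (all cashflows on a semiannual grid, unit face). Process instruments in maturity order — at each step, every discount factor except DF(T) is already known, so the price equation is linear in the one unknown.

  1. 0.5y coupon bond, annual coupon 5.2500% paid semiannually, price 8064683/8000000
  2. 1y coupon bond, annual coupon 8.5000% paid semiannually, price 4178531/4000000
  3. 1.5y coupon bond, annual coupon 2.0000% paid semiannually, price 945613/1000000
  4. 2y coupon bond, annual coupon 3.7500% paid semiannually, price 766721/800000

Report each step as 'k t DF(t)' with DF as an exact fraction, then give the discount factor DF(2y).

1 1/2 9823/10000
2 1 481/500
3 3/2 917/1000
4 2 8881/10000
DF(2y) = 8881/10000 ≈ 0.888100

step 1 [0.5y] bond c/2=21/800: DF=(8064683/8000000 − 21/800·(0))/(1+21/800) = 9823/10000 ≈ 0.982300
step 2 [1y] bond c/2=17/400: DF=(4178531/4000000 − 17/400·(0.982300))/(1+17/400) = 481/500 ≈ 0.962000
step 3 [1.5y] bond c/2=1/100: DF=(945613/1000000 − 1/100·(0.982300+0.962000))/(1+1/100) = 917/1000 ≈ 0.917000
step 4 [2y] bond c/2=3/160: DF=(766721/800000 − 3/160·(0.982300+0.962000+0.917000))/(1+3/160) = 8881/10000 ≈ 0.888100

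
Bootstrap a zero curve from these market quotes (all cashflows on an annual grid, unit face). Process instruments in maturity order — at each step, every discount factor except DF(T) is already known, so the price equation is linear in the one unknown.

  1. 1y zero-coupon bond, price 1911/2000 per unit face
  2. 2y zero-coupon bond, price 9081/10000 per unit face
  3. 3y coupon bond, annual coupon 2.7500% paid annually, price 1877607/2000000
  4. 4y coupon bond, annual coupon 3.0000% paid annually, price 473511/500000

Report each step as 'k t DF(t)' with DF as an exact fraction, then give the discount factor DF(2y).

step 1 [1y] zero: DF = P = 1911/2000 ≈ 0.955500
step 2 [2y] zero: DF = P = 9081/10000 ≈ 0.908100
step 3 [3y] bond c/1=11/400: DF=(1877607/2000000 − 11/400·(0.955500+0.908100))/(1+11/400) = 4319/5000 ≈ 0.863800
step 4 [4y] bond c/1=3/100: DF=(473511/500000 − 3/100·(0.955500+0.908100+0.863800))/(1+3/100) = 21/25 ≈ 0.840000

1 1 1911/2000
2 2 9081/10000
3 3 4319/5000
4 4 21/25
DF(2y) = 9081/10000 ≈ 0.908100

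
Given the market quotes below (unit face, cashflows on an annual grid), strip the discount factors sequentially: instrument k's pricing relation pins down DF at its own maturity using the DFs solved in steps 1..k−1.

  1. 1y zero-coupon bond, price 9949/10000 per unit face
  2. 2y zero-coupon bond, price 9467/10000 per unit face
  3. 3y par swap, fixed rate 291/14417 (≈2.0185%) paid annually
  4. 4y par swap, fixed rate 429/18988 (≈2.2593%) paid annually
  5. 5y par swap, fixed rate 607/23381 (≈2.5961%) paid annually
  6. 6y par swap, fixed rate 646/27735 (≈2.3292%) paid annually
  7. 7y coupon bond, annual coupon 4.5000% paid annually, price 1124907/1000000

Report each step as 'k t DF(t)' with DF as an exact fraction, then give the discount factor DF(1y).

step 1 [1y] zero: DF = P = 9949/10000 ≈ 0.994900
step 2 [2y] zero: DF = P = 9467/10000 ≈ 0.946700
step 3 [3y] swap r/1=291/14417: DF=(1 − 291/14417·(0.994900+0.946700))/(1+291/14417) = 4709/5000 ≈ 0.941800
step 4 [4y] swap r/1=429/18988: DF=(1 − 429/18988·(0.994900+0.946700+0.941800))/(1+429/18988) = 4571/5000 ≈ 0.914200
step 5 [5y] swap r/1=607/23381: DF=(1 − 607/23381·(0.994900+0.946700+0.941800+0.914200))/(1+607/23381) = 4393/5000 ≈ 0.878600
step 6 [6y] swap r/1=646/27735: DF=(1 − 646/27735·(0.994900+0.946700+0.941800+0.914200+0.878600))/(1+646/27735) = 2177/2500 ≈ 0.870800
step 7 [7y] bond c/1=9/200: DF=(1124907/1000000 − 9/200·(0.994900+0.946700+0.941800+0.914200+0.878600+0.870800))/(1+9/200) = 1047/1250 ≈ 0.837600

1 1 9949/10000
2 2 9467/10000
3 3 4709/5000
4 4 4571/5000
5 5 4393/5000
6 6 2177/2500
7 7 1047/1250
DF(1y) = 9949/10000 ≈ 0.994900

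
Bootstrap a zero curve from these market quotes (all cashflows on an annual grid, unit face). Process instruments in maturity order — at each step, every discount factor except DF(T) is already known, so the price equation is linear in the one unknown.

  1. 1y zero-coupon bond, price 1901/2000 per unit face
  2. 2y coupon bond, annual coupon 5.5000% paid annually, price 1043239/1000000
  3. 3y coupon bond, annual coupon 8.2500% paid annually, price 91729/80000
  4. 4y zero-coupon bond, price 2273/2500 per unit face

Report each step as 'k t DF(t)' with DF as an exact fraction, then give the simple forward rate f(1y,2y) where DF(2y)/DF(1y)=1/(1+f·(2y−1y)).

1 1 1901/2000
2 2 9393/10000
3 3 572/625
4 4 2273/2500
f(1y,2y) = ((1901/2000)/(9393/10000) − 1)/(1) = 112/9393 ≈ 1.1924%

step 1 [1y] zero: DF = P = 1901/2000 ≈ 0.950500
step 2 [2y] bond c/1=11/200: DF=(1043239/1000000 − 11/200·(0.950500))/(1+11/200) = 9393/10000 ≈ 0.939300
step 3 [3y] bond c/1=33/400: DF=(91729/80000 − 33/400·(0.950500+0.939300))/(1+33/400) = 572/625 ≈ 0.915200
step 4 [4y] zero: DF = P = 2273/2500 ≈ 0.909200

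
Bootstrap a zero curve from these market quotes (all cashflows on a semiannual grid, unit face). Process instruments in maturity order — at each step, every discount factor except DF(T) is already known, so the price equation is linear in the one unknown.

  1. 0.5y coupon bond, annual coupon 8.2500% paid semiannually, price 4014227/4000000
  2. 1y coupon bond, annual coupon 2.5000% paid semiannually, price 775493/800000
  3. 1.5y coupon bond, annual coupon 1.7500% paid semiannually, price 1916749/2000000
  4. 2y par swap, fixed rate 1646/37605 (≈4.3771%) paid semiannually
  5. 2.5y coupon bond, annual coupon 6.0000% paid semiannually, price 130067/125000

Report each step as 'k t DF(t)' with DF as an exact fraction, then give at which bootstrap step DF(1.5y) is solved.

step 1 [0.5y] bond c/2=33/800: DF=(4014227/4000000 − 33/800·(0))/(1+33/800) = 4819/5000 ≈ 0.963800
step 2 [1y] bond c/2=1/80: DF=(775493/800000 − 1/80·(0.963800))/(1+1/80) = 1891/2000 ≈ 0.945500
step 3 [1.5y] bond c/2=7/800: DF=(1916749/2000000 − 7/800·(0.963800+0.945500))/(1+7/800) = 1867/2000 ≈ 0.933500
step 4 [2y] swap r/2=823/37605: DF=(1 − 823/37605·(0.963800+0.945500+0.933500))/(1+823/37605) = 9177/10000 ≈ 0.917700
step 5 [2.5y] bond c/2=3/100: DF=(130067/125000 − 3/100·(0.963800+0.945500+0.933500+0.917700))/(1+3/100) = 9007/10000 ≈ 0.900700

1 1/2 4819/5000
2 1 1891/2000
3 3/2 1867/2000
4 2 9177/10000
5 5/2 9007/10000
DF(1.5y) is solved at step 3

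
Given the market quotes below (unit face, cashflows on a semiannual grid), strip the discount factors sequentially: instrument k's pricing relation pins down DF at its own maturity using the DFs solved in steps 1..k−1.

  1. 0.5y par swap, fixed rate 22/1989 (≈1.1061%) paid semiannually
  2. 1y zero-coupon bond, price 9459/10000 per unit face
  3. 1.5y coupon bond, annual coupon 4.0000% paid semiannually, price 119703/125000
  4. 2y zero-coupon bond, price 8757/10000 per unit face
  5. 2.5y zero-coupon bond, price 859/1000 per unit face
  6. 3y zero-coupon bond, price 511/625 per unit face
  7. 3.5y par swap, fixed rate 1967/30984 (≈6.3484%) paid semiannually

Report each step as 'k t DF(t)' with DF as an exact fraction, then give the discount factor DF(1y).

step 1 [0.5y] swap r/2=11/1989: DF=(1 − 11/1989·(0))/(1+11/1989) = 1989/2000 ≈ 0.994500
step 2 [1y] zero: DF = P = 9459/10000 ≈ 0.945900
step 3 [1.5y] bond c/2=1/50: DF=(119703/125000 − 1/50·(0.994500+0.945900))/(1+1/50) = 563/625 ≈ 0.900800
step 4 [2y] zero: DF = P = 8757/10000 ≈ 0.875700
step 5 [2.5y] zero: DF = P = 859/1000 ≈ 0.859000
step 6 [3y] zero: DF = P = 511/625 ≈ 0.817600
step 7 [3.5y] swap r/2=1967/61968: DF=(1 − 1967/61968·(0.994500+0.945900+0.900800+0.875700+0.859000+0.817600))/(1+1967/61968) = 8033/10000 ≈ 0.803300

1 1/2 1989/2000
2 1 9459/10000
3 3/2 563/625
4 2 8757/10000
5 5/2 859/1000
6 3 511/625
7 7/2 8033/10000
DF(1y) = 9459/10000 ≈ 0.945900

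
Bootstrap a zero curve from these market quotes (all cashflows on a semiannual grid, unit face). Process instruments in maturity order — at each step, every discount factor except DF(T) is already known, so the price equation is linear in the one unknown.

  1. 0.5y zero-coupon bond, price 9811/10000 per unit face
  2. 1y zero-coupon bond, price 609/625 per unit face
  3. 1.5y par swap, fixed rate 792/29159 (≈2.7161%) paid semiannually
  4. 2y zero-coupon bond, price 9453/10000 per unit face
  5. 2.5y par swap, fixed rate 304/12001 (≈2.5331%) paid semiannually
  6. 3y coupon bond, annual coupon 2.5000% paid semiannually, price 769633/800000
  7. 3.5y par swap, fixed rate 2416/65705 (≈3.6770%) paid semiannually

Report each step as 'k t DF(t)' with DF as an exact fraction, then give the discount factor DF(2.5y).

1 1/2 9811/10000
2 1 609/625
3 3/2 2401/2500
4 2 9453/10000
5 5/2 587/625
6 3 8909/10000
7 7/2 1099/1250
DF(2.5y) = 587/625 ≈ 0.939200

step 1 [0.5y] zero: DF = P = 9811/10000 ≈ 0.981100
step 2 [1y] zero: DF = P = 609/625 ≈ 0.974400
step 3 [1.5y] swap r/2=396/29159: DF=(1 − 396/29159·(0.981100+0.974400))/(1+396/29159) = 2401/2500 ≈ 0.960400
step 4 [2y] zero: DF = P = 9453/10000 ≈ 0.945300
step 5 [2.5y] swap r/2=152/12001: DF=(1 − 152/12001·(0.981100+0.974400+0.960400+0.945300))/(1+152/12001) = 587/625 ≈ 0.939200
step 6 [3y] bond c/2=1/80: DF=(769633/800000 − 1/80·(0.981100+0.974400+0.960400+0.945300+0.939200))/(1+1/80) = 8909/10000 ≈ 0.890900
step 7 [3.5y] swap r/2=1208/65705: DF=(1 − 1208/65705·(0.981100+0.974400+0.960400+0.945300+0.939200+0.890900))/(1+1208/65705) = 1099/1250 ≈ 0.879200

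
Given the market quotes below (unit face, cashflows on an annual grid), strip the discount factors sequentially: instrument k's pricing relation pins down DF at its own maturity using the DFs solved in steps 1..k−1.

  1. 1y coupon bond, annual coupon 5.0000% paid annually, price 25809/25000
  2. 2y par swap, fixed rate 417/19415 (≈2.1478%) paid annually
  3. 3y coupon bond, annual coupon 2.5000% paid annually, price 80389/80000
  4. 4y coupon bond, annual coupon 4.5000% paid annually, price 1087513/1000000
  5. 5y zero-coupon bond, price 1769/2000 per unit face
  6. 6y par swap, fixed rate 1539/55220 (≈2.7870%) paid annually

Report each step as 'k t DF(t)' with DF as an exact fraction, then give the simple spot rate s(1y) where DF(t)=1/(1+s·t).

1 1 1229/1250
2 2 9583/10000
3 3 933/1000
4 4 9169/10000
5 5 1769/2000
6 6 8461/10000
s(1y) = (1/(1229/1250) − 1)/(1) = 21/1229 ≈ 1.7087%

step 1 [1y] bond c/1=1/20: DF=(25809/25000 − 1/20·(0))/(1+1/20) = 1229/1250 ≈ 0.983200
step 2 [2y] swap r/1=417/19415: DF=(1 − 417/19415·(0.983200))/(1+417/19415) = 9583/10000 ≈ 0.958300
step 3 [3y] bond c/1=1/40: DF=(80389/80000 − 1/40·(0.983200+0.958300))/(1+1/40) = 933/1000 ≈ 0.933000
step 4 [4y] bond c/1=9/200: DF=(1087513/1000000 − 9/200·(0.983200+0.958300+0.933000))/(1+9/200) = 9169/10000 ≈ 0.916900
step 5 [5y] zero: DF = P = 1769/2000 ≈ 0.884500
step 6 [6y] swap r/1=1539/55220: DF=(1 − 1539/55220·(0.983200+0.958300+0.933000+0.916900+0.884500))/(1+1539/55220) = 8461/10000 ≈ 0.846100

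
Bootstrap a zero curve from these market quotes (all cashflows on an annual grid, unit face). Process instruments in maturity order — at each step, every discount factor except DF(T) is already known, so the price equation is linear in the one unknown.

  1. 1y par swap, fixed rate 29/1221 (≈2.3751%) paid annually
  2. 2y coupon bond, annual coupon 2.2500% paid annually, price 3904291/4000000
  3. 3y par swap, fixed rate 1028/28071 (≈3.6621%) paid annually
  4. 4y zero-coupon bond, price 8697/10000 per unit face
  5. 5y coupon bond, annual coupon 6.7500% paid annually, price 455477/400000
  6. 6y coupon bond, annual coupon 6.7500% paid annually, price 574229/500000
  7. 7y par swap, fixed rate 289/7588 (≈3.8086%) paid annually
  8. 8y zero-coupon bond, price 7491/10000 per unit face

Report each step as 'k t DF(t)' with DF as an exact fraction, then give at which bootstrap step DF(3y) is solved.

step 1 [1y] swap r/1=29/1221: DF=(1 − 29/1221·(0))/(1+29/1221) = 1221/1250 ≈ 0.976800
step 2 [2y] bond c/1=9/400: DF=(3904291/4000000 − 9/400·(0.976800))/(1+9/400) = 9331/10000 ≈ 0.933100
step 3 [3y] swap r/1=1028/28071: DF=(1 − 1028/28071·(0.976800+0.933100))/(1+1028/28071) = 2243/2500 ≈ 0.897200
step 4 [4y] zero: DF = P = 8697/10000 ≈ 0.869700
step 5 [5y] bond c/1=27/400: DF=(455477/400000 − 27/400·(0.976800+0.933100+0.897200+0.869700))/(1+27/400) = 4171/5000 ≈ 0.834200
step 6 [6y] bond c/1=27/400: DF=(574229/500000 − 27/400·(0.976800+0.933100+0.897200+0.869700+0.834200))/(1+27/400) = 3953/5000 ≈ 0.790600
step 7 [7y] swap r/1=289/7588: DF=(1 − 289/7588·(0.976800+0.933100+0.897200+0.869700+0.834200+0.790600))/(1+289/7588) = 961/1250 ≈ 0.768800
step 8 [8y] zero: DF = P = 7491/10000 ≈ 0.749100

1 1 1221/1250
2 2 9331/10000
3 3 2243/2500
4 4 8697/10000
5 5 4171/5000
6 6 3953/5000
7 7 961/1250
8 8 7491/10000
DF(3y) is solved at step 3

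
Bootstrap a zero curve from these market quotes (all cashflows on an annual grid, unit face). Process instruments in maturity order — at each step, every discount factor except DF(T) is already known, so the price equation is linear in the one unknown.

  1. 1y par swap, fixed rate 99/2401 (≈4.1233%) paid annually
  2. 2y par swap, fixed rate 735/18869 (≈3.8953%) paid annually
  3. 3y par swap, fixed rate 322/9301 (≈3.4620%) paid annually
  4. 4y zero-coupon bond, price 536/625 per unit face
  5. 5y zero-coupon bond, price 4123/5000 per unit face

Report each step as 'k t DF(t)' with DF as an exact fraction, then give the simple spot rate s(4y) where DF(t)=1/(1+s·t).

1 1 2401/2500
2 2 1853/2000
3 3 4517/5000
4 4 536/625
5 5 4123/5000
s(4y) = (1/(536/625) − 1)/(4) = 89/2144 ≈ 4.1511%

step 1 [1y] swap r/1=99/2401: DF=(1 − 99/2401·(0))/(1+99/2401) = 2401/2500 ≈ 0.960400
step 2 [2y] swap r/1=735/18869: DF=(1 − 735/18869·(0.960400))/(1+735/18869) = 1853/2000 ≈ 0.926500
step 3 [3y] swap r/1=322/9301: DF=(1 − 322/9301·(0.960400+0.926500))/(1+322/9301) = 4517/5000 ≈ 0.903400
step 4 [4y] zero: DF = P = 536/625 ≈ 0.857600
step 5 [5y] zero: DF = P = 4123/5000 ≈ 0.824600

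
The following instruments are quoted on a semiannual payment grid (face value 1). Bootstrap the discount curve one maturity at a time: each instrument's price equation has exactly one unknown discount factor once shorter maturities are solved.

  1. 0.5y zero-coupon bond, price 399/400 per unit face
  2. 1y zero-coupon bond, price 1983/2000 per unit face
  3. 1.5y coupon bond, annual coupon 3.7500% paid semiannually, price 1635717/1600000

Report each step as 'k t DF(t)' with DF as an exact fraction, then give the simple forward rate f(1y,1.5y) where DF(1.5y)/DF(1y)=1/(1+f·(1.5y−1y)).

1 1/2 399/400
2 1 1983/2000
3 3/2 9669/10000
f(1y,1.5y) = ((1983/2000)/(9669/10000) − 1)/(1/2) = 164/3223 ≈ 5.0884%

step 1 [0.5y] zero: DF = P = 399/400 ≈ 0.997500
step 2 [1y] zero: DF = P = 1983/2000 ≈ 0.991500
step 3 [1.5y] bond c/2=3/160: DF=(1635717/1600000 − 3/160·(0.997500+0.991500))/(1+3/160) = 9669/10000 ≈ 0.966900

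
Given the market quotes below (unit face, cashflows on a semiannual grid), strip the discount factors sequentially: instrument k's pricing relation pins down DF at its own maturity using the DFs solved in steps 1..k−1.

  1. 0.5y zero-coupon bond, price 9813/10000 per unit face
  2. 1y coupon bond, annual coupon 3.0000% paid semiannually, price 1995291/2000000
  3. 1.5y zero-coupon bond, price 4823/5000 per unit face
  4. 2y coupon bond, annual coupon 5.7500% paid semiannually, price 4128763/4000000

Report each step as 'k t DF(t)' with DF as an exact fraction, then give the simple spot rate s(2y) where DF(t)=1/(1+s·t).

step 1 [0.5y] zero: DF = P = 9813/10000 ≈ 0.981300
step 2 [1y] bond c/2=3/200: DF=(1995291/2000000 − 3/200·(0.981300))/(1+3/200) = 2421/2500 ≈ 0.968400
step 3 [1.5y] zero: DF = P = 4823/5000 ≈ 0.964600
step 4 [2y] bond c/2=23/800: DF=(4128763/4000000 − 23/800·(0.981300+0.968400+0.964600))/(1+23/800) = 9219/10000 ≈ 0.921900

1 1/2 9813/10000
2 1 2421/2500
3 3/2 4823/5000
4 2 9219/10000
s(2y) = (1/(9219/10000) − 1)/(2) = 781/18438 ≈ 4.2358%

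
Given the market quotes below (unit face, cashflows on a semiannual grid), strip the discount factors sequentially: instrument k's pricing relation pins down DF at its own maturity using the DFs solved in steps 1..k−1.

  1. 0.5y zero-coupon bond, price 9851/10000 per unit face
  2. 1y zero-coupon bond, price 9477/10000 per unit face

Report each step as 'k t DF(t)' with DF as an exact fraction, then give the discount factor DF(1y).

1 1/2 9851/10000
2 1 9477/10000
DF(1y) = 9477/10000 ≈ 0.947700

step 1 [0.5y] zero: DF = P = 9851/10000 ≈ 0.985100
step 2 [1y] zero: DF = P = 9477/10000 ≈ 0.947700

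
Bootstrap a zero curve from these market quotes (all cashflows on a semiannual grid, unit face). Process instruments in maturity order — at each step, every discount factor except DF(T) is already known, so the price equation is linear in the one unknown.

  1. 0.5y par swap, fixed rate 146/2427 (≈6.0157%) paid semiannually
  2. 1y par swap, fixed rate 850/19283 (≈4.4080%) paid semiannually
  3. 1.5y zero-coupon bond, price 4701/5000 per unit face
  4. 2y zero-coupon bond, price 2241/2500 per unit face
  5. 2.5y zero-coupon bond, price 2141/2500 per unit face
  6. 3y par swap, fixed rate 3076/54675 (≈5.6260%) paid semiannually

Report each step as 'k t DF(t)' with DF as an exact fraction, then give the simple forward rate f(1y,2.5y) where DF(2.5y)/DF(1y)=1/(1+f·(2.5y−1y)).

1 1/2 2427/2500
2 1 383/400
3 3/2 4701/5000
4 2 2241/2500
5 5/2 2141/2500
6 3 4231/5000
f(1y,2.5y) = ((383/400)/(2141/2500) − 1)/(3/2) = 337/4282 ≈ 7.8702%

step 1 [0.5y] swap r/2=73/2427: DF=(1 − 73/2427·(0))/(1+73/2427) = 2427/2500 ≈ 0.970800
step 2 [1y] swap r/2=425/19283: DF=(1 − 425/19283·(0.970800))/(1+425/19283) = 383/400 ≈ 0.957500
step 3 [1.5y] zero: DF = P = 4701/5000 ≈ 0.940200
step 4 [2y] zero: DF = P = 2241/2500 ≈ 0.896400
step 5 [2.5y] zero: DF = P = 2141/2500 ≈ 0.856400
step 6 [3y] swap r/2=1538/54675: DF=(1 − 1538/54675·(0.970800+0.957500+0.940200+0.896400+0.856400))/(1+1538/54675) = 4231/5000 ≈ 0.846200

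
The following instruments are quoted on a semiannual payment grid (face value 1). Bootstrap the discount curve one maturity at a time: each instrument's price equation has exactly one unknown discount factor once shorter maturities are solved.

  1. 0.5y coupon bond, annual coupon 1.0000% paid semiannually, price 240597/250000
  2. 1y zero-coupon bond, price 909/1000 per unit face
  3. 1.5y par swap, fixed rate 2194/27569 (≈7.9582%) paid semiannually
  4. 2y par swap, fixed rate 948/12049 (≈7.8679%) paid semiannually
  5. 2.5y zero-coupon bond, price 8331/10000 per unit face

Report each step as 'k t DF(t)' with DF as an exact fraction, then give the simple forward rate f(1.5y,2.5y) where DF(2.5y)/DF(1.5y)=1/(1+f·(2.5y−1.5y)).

step 1 [0.5y] bond c/2=1/200: DF=(240597/250000 − 1/200·(0))/(1+1/200) = 1197/1250 ≈ 0.957600
step 2 [1y] zero: DF = P = 909/1000 ≈ 0.909000
step 3 [1.5y] swap r/2=1097/27569: DF=(1 − 1097/27569·(0.957600+0.909000))/(1+1097/27569) = 8903/10000 ≈ 0.890300
step 4 [2y] swap r/2=474/12049: DF=(1 − 474/12049·(0.957600+0.909000+0.890300))/(1+474/12049) = 4289/5000 ≈ 0.857800
step 5 [2.5y] zero: DF = P = 8331/10000 ≈ 0.833100

1 1/2 1197/1250
2 1 909/1000
3 3/2 8903/10000
4 2 4289/5000
5 5/2 8331/10000
f(1.5y,2.5y) = ((8903/10000)/(8331/10000) − 1)/(1) = 572/8331 ≈ 6.8659%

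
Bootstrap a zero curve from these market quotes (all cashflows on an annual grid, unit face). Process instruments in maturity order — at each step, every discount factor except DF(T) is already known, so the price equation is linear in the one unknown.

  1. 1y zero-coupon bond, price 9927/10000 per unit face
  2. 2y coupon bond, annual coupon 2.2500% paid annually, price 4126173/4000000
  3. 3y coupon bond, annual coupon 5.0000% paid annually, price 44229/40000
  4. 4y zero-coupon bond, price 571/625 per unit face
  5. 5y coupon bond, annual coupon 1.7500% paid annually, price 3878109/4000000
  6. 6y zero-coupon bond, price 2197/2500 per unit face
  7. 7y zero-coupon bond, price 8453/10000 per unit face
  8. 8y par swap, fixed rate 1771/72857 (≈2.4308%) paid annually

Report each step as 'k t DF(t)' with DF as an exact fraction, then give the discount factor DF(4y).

step 1 [1y] zero: DF = P = 9927/10000 ≈ 0.992700
step 2 [2y] bond c/1=9/400: DF=(4126173/4000000 − 9/400·(0.992700))/(1+9/400) = 987/1000 ≈ 0.987000
step 3 [3y] bond c/1=1/20: DF=(44229/40000 − 1/20·(0.992700+0.987000))/(1+1/20) = 2397/2500 ≈ 0.958800
step 4 [4y] zero: DF = P = 571/625 ≈ 0.913600
step 5 [5y] bond c/1=7/400: DF=(3878109/4000000 − 7/400·(0.992700+0.987000+0.958800+0.913600))/(1+7/400) = 4433/5000 ≈ 0.886600
step 6 [6y] zero: DF = P = 2197/2500 ≈ 0.878800
step 7 [7y] zero: DF = P = 8453/10000 ≈ 0.845300
step 8 [8y] swap r/1=1771/72857: DF=(1 − 1771/72857·(0.992700+0.987000+0.958800+0.913600+0.886600+0.878800+0.845300))/(1+1771/72857) = 8229/10000 ≈ 0.822900

1 1 9927/10000
2 2 987/1000
3 3 2397/2500
4 4 571/625
5 5 4433/5000
6 6 2197/2500
7 7 8453/10000
8 8 8229/10000
DF(4y) = 571/625 ≈ 0.913600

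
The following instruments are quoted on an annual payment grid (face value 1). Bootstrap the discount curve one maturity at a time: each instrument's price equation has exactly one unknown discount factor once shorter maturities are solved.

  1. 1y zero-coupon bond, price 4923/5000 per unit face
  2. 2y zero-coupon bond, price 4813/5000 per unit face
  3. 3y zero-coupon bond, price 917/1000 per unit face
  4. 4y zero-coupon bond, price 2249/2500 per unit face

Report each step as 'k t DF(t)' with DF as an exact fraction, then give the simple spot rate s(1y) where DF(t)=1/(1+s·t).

step 1 [1y] zero: DF = P = 4923/5000 ≈ 0.984600
step 2 [2y] zero: DF = P = 4813/5000 ≈ 0.962600
step 3 [3y] zero: DF = P = 917/1000 ≈ 0.917000
step 4 [4y] zero: DF = P = 2249/2500 ≈ 0.899600

1 1 4923/5000
2 2 4813/5000
3 3 917/1000
4 4 2249/2500
s(1y) = (1/(4923/5000) − 1)/(1) = 77/4923 ≈ 1.5641%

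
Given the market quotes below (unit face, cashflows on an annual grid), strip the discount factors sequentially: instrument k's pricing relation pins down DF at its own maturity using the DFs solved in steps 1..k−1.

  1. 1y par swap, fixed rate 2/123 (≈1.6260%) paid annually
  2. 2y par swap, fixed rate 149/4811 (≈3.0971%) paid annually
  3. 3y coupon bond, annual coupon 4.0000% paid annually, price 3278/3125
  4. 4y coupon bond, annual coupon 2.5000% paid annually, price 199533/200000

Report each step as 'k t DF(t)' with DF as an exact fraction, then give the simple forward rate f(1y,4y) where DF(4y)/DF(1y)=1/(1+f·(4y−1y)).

step 1 [1y] swap r/1=2/123: DF=(1 − 2/123·(0))/(1+2/123) = 123/125 ≈ 0.984000
step 2 [2y] swap r/1=149/4811: DF=(1 − 149/4811·(0.984000))/(1+149/4811) = 2351/2500 ≈ 0.940400
step 3 [3y] bond c/1=1/25: DF=(3278/3125 − 1/25·(0.984000+0.940400))/(1+1/25) = 4673/5000 ≈ 0.934600
step 4 [4y] bond c/1=1/40: DF=(199533/200000 − 1/40·(0.984000+0.940400+0.934600))/(1+1/40) = 2259/2500 ≈ 0.903600

1 1 123/125
2 2 2351/2500
3 3 4673/5000
4 4 2259/2500
f(1y,4y) = ((123/125)/(2259/2500) − 1)/(3) = 67/2259 ≈ 2.9659%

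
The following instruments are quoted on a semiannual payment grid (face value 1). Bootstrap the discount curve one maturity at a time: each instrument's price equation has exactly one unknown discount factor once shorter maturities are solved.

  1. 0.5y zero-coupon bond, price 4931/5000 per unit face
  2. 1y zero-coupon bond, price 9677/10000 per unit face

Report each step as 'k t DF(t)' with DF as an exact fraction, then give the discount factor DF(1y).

1 1/2 4931/5000
2 1 9677/10000
DF(1y) = 9677/10000 ≈ 0.967700

step 1 [0.5y] zero: DF = P = 4931/5000 ≈ 0.986200
step 2 [1y] zero: DF = P = 9677/10000 ≈ 0.967700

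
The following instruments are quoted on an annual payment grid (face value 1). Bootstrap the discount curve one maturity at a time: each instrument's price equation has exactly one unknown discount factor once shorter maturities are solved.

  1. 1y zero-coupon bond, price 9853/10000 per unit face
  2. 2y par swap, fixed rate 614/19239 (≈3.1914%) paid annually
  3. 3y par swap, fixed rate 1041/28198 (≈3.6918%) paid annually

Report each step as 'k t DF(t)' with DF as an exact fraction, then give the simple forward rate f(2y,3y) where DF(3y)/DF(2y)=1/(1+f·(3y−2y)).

1 1 9853/10000
2 2 4693/5000
3 3 8959/10000
f(2y,3y) = ((4693/5000)/(8959/10000) − 1)/(1) = 427/8959 ≈ 4.7662%

step 1 [1y] zero: DF = P = 9853/10000 ≈ 0.985300
step 2 [2y] swap r/1=614/19239: DF=(1 − 614/19239·(0.985300))/(1+614/19239) = 4693/5000 ≈ 0.938600
step 3 [3y] swap r/1=1041/28198: DF=(1 − 1041/28198·(0.985300+0.938600))/(1+1041/28198) = 8959/10000 ≈ 0.895900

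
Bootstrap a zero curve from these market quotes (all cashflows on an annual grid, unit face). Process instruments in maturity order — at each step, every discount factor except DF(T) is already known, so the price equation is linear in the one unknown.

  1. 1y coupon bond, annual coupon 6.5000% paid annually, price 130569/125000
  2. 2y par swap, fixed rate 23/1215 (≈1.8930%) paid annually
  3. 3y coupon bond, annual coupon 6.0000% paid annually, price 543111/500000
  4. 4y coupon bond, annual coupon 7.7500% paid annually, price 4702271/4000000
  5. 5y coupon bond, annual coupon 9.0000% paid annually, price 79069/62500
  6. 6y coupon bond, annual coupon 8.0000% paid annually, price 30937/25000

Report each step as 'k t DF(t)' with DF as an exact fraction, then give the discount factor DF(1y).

step 1 [1y] bond c/1=13/200: DF=(130569/125000 − 13/200·(0))/(1+13/200) = 613/625 ≈ 0.980800
step 2 [2y] swap r/1=23/1215: DF=(1 − 23/1215·(0.980800))/(1+23/1215) = 602/625 ≈ 0.963200
step 3 [3y] bond c/1=3/50: DF=(543111/500000 − 3/50·(0.980800+0.963200))/(1+3/50) = 9147/10000 ≈ 0.914700
step 4 [4y] bond c/1=31/400: DF=(4702271/4000000 − 31/400·(0.980800+0.963200+0.914700))/(1+31/400) = 4427/5000 ≈ 0.885400
step 5 [5y] bond c/1=9/100: DF=(79069/62500 − 9/100·(0.980800+0.963200+0.914700+0.885400))/(1+9/100) = 1703/2000 ≈ 0.851500
step 6 [6y] bond c/1=2/25: DF=(30937/25000 − 2/25·(0.980800+0.963200+0.914700+0.885400+0.851500))/(1+2/25) = 4027/5000 ≈ 0.805400

1 1 613/625
2 2 602/625
3 3 9147/10000
4 4 4427/5000
5 5 1703/2000
6 6 4027/5000
DF(1y) = 613/625 ≈ 0.980800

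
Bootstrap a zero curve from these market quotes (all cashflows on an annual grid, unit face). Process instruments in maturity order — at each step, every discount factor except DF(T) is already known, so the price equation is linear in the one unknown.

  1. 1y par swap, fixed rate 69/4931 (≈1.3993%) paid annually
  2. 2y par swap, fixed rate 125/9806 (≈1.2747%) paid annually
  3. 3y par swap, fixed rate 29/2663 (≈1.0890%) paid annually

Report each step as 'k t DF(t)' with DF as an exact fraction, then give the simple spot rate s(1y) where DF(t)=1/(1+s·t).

1 1 4931/5000
2 2 39/40
3 3 9681/10000
s(1y) = (1/(4931/5000) − 1)/(1) = 69/4931 ≈ 1.3993%

step 1 [1y] swap r/1=69/4931: DF=(1 − 69/4931·(0))/(1+69/4931) = 4931/5000 ≈ 0.986200
step 2 [2y] swap r/1=125/9806: DF=(1 − 125/9806·(0.986200))/(1+125/9806) = 39/40 ≈ 0.975000
step 3 [3y] swap r/1=29/2663: DF=(1 − 29/2663·(0.986200+0.975000))/(1+29/2663) = 9681/10000 ≈ 0.968100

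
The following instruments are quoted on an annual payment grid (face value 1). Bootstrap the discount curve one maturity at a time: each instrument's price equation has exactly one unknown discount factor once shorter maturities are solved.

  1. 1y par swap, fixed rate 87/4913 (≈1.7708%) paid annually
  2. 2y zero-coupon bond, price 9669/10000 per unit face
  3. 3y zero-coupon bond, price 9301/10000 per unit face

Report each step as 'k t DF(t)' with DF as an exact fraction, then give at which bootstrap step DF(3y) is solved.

1 1 4913/5000
2 2 9669/10000
3 3 9301/10000
DF(3y) is solved at step 3

step 1 [1y] swap r/1=87/4913: DF=(1 − 87/4913·(0))/(1+87/4913) = 4913/5000 ≈ 0.982600
step 2 [2y] zero: DF = P = 9669/10000 ≈ 0.966900
step 3 [3y] zero: DF = P = 9301/10000 ≈ 0.930100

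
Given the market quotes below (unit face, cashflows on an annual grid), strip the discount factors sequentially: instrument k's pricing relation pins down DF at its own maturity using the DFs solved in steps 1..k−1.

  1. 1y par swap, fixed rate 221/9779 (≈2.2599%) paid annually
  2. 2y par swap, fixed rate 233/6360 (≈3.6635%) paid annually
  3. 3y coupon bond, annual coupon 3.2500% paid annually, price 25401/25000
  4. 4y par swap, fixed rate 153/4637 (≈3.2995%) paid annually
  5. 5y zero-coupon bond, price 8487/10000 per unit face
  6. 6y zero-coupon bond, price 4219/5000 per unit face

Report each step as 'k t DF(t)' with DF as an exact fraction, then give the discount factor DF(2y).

step 1 [1y] swap r/1=221/9779: DF=(1 − 221/9779·(0))/(1+221/9779) = 9779/10000 ≈ 0.977900
step 2 [2y] swap r/1=233/6360: DF=(1 − 233/6360·(0.977900))/(1+233/6360) = 9301/10000 ≈ 0.930100
step 3 [3y] bond c/1=13/400: DF=(25401/25000 − 13/400·(0.977900+0.930100))/(1+13/400) = 231/250 ≈ 0.924000
step 4 [4y] swap r/1=153/4637: DF=(1 − 153/4637·(0.977900+0.930100+0.924000))/(1+153/4637) = 1097/1250 ≈ 0.877600
step 5 [5y] zero: DF = P = 8487/10000 ≈ 0.848700
step 6 [6y] zero: DF = P = 4219/5000 ≈ 0.843800

1 1 9779/10000
2 2 9301/10000
3 3 231/250
4 4 1097/1250
5 5 8487/10000
6 6 4219/5000
DF(2y) = 9301/10000 ≈ 0.930100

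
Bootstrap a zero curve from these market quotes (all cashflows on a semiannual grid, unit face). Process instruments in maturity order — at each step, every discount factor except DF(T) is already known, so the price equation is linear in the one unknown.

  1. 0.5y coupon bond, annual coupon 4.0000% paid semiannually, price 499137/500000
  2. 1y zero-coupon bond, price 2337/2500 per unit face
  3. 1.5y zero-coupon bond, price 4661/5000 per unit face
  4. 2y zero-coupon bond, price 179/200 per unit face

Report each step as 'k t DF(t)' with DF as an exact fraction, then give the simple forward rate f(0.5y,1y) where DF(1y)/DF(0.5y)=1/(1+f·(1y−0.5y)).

step 1 [0.5y] bond c/2=1/50: DF=(499137/500000 − 1/50·(0))/(1+1/50) = 9787/10000 ≈ 0.978700
step 2 [1y] zero: DF = P = 2337/2500 ≈ 0.934800
step 3 [1.5y] zero: DF = P = 4661/5000 ≈ 0.932200
step 4 [2y] zero: DF = P = 179/200 ≈ 0.895000

1 1/2 9787/10000
2 1 2337/2500
3 3/2 4661/5000
4 2 179/200
f(0.5y,1y) = ((9787/10000)/(2337/2500) − 1)/(1/2) = 439/4674 ≈ 9.3924%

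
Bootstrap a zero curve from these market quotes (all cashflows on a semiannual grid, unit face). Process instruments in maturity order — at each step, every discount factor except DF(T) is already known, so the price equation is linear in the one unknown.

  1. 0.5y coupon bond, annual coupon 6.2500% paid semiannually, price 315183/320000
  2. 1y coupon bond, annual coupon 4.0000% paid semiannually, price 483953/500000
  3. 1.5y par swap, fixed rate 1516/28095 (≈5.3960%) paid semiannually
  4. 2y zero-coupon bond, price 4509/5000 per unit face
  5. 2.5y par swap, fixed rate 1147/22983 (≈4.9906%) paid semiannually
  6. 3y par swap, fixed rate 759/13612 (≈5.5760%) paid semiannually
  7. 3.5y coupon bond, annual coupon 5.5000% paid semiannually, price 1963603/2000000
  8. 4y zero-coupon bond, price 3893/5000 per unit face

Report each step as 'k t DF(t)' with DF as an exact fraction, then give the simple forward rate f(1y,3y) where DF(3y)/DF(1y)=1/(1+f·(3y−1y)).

1 1/2 9551/10000
2 1 4651/5000
3 3/2 4621/5000
4 2 4509/5000
5 5/2 8853/10000
6 3 4241/5000
7 7/2 4049/5000
8 4 3893/5000
f(1y,3y) = ((4651/5000)/(4241/5000) − 1)/(2) = 205/4241 ≈ 4.8338%

step 1 [0.5y] bond c/2=1/32: DF=(315183/320000 − 1/32·(0))/(1+1/32) = 9551/10000 ≈ 0.955100
step 2 [1y] bond c/2=1/50: DF=(483953/500000 − 1/50·(0.955100))/(1+1/50) = 4651/5000 ≈ 0.930200
step 3 [1.5y] swap r/2=758/28095: DF=(1 − 758/28095·(0.955100+0.930200))/(1+758/28095) = 4621/5000 ≈ 0.924200
step 4 [2y] zero: DF = P = 4509/5000 ≈ 0.901800
step 5 [2.5y] swap r/2=1147/45966: DF=(1 − 1147/45966·(0.955100+0.930200+0.924200+0.901800))/(1+1147/45966) = 8853/10000 ≈ 0.885300
step 6 [3y] swap r/2=759/27224: DF=(1 − 759/27224·(0.955100+0.930200+0.924200+0.901800+0.885300))/(1+759/27224) = 4241/5000 ≈ 0.848200
step 7 [3.5y] bond c/2=11/400: DF=(1963603/2000000 − 11/400·(0.955100+0.930200+0.924200+0.901800+0.885300+0.848200))/(1+11/400) = 4049/5000 ≈ 0.809800
step 8 [4y] zero: DF = P = 3893/5000 ≈ 0.778600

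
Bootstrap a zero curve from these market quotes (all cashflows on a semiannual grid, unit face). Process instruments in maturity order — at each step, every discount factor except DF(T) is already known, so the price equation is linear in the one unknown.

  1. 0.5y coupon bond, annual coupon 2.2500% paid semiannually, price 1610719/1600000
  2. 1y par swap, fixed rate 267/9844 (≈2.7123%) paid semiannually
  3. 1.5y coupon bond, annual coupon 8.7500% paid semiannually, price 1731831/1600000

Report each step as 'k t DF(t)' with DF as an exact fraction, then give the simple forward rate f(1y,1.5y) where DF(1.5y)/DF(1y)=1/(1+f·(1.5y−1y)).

step 1 [0.5y] bond c/2=9/800: DF=(1610719/1600000 − 9/800·(0))/(1+9/800) = 1991/2000 ≈ 0.995500
step 2 [1y] swap r/2=267/19688: DF=(1 − 267/19688·(0.995500))/(1+267/19688) = 9733/10000 ≈ 0.973300
step 3 [1.5y] bond c/2=7/160: DF=(1731831/1600000 − 7/160·(0.995500+0.973300))/(1+7/160) = 1909/2000 ≈ 0.954500

1 1/2 1991/2000
2 1 9733/10000
3 3/2 1909/2000
f(1y,1.5y) = ((9733/10000)/(1909/2000) − 1)/(1/2) = 376/9545 ≈ 3.9392%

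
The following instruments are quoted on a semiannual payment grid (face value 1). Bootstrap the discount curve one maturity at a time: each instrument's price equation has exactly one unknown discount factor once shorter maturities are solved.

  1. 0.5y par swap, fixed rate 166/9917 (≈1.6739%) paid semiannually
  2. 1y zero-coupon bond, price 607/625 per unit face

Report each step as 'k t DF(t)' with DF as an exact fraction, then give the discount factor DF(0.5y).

1 1/2 9917/10000
2 1 607/625
DF(0.5y) = 9917/10000 ≈ 0.991700

step 1 [0.5y] swap r/2=83/9917: DF=(1 − 83/9917·(0))/(1+83/9917) = 9917/10000 ≈ 0.991700
step 2 [1y] zero: DF = P = 607/625 ≈ 0.971200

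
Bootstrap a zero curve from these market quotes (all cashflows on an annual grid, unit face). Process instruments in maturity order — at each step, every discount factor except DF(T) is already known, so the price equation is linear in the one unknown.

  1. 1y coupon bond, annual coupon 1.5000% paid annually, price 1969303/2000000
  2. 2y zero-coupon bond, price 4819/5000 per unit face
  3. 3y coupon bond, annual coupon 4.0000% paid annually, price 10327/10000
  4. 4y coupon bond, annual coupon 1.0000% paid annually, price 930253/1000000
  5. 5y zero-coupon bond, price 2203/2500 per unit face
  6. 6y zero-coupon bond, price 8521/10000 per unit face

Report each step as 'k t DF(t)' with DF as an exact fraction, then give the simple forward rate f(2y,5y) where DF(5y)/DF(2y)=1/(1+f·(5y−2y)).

1 1 9701/10000
2 2 4819/5000
3 3 4593/5000
4 4 558/625
5 5 2203/2500
6 6 8521/10000
f(2y,5y) = ((4819/5000)/(2203/2500) − 1)/(3) = 413/13218 ≈ 3.1245%

step 1 [1y] bond c/1=3/200: DF=(1969303/2000000 − 3/200·(0))/(1+3/200) = 9701/10000 ≈ 0.970100
step 2 [2y] zero: DF = P = 4819/5000 ≈ 0.963800
step 3 [3y] bond c/1=1/25: DF=(10327/10000 − 1/25·(0.970100+0.963800))/(1+1/25) = 4593/5000 ≈ 0.918600
step 4 [4y] bond c/1=1/100: DF=(930253/1000000 − 1/100·(0.970100+0.963800+0.918600))/(1+1/100) = 558/625 ≈ 0.892800
step 5 [5y] zero: DF = P = 2203/2500 ≈ 0.881200
step 6 [6y] zero: DF = P = 8521/10000 ≈ 0.852100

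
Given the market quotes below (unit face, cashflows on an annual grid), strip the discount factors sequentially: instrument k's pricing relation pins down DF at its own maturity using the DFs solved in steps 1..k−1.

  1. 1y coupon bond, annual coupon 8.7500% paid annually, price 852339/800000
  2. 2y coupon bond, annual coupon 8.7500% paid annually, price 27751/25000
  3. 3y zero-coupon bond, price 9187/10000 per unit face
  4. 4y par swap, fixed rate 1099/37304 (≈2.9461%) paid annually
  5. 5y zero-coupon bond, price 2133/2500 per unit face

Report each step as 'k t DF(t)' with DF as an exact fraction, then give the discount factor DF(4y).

1 1 9797/10000
2 2 9419/10000
3 3 9187/10000
4 4 8901/10000
5 5 2133/2500
DF(4y) = 8901/10000 ≈ 0.890100

step 1 [1y] bond c/1=7/80: DF=(852339/800000 − 7/80·(0))/(1+7/80) = 9797/10000 ≈ 0.979700
step 2 [2y] bond c/1=7/80: DF=(27751/25000 − 7/80·(0.979700))/(1+7/80) = 9419/10000 ≈ 0.941900
step 3 [3y] zero: DF = P = 9187/10000 ≈ 0.918700
step 4 [4y] swap r/1=1099/37304: DF=(1 − 1099/37304·(0.979700+0.941900+0.918700))/(1+1099/37304) = 8901/10000 ≈ 0.890100
step 5 [5y] zero: DF = P = 2133/2500 ≈ 0.853200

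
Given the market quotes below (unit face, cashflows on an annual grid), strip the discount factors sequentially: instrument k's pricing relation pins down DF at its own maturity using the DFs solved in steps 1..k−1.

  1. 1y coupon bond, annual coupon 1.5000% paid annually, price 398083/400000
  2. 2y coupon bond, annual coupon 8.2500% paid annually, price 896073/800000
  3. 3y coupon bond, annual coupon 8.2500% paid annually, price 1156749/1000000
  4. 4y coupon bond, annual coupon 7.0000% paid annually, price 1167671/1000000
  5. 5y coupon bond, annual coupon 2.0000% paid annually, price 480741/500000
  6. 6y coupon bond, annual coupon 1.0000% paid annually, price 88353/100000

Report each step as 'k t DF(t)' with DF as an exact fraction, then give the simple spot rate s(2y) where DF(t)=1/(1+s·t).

1 1 1961/2000
2 2 24/25
3 3 9207/10000
4 4 9041/10000
5 5 543/625
6 6 8289/10000
s(2y) = (1/(24/25) − 1)/(2) = 1/48 ≈ 2.0833%

step 1 [1y] bond c/1=3/200: DF=(398083/400000 − 3/200·(0))/(1+3/200) = 1961/2000 ≈ 0.980500
step 2 [2y] bond c/1=33/400: DF=(896073/800000 − 33/400·(0.980500))/(1+33/400) = 24/25 ≈ 0.960000
step 3 [3y] bond c/1=33/400: DF=(1156749/1000000 − 33/400·(0.980500+0.960000))/(1+33/400) = 9207/10000 ≈ 0.920700
step 4 [4y] bond c/1=7/100: DF=(1167671/1000000 − 7/100·(0.980500+0.960000+0.920700))/(1+7/100) = 9041/10000 ≈ 0.904100
step 5 [5y] bond c/1=1/50: DF=(480741/500000 − 1/50·(0.980500+0.960000+0.920700+0.904100))/(1+1/50) = 543/625 ≈ 0.868800
step 6 [6y] bond c/1=1/100: DF=(88353/100000 − 1/100·(0.980500+0.960000+0.920700+0.904100+0.868800))/(1+1/100) = 8289/10000 ≈ 0.828900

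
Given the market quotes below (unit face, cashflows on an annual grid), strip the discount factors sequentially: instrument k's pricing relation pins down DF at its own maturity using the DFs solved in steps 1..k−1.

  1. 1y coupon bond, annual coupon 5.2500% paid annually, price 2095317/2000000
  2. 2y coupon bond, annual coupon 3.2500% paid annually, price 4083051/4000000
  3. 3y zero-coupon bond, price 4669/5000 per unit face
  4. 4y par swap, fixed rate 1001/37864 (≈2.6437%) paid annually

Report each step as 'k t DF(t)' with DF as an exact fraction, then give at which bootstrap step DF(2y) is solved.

step 1 [1y] bond c/1=21/400: DF=(2095317/2000000 − 21/400·(0))/(1+21/400) = 4977/5000 ≈ 0.995400
step 2 [2y] bond c/1=13/400: DF=(4083051/4000000 − 13/400·(0.995400))/(1+13/400) = 9573/10000 ≈ 0.957300
step 3 [3y] zero: DF = P = 4669/5000 ≈ 0.933800
step 4 [4y] swap r/1=1001/37864: DF=(1 − 1001/37864·(0.995400+0.957300+0.933800))/(1+1001/37864) = 8999/10000 ≈ 0.899900

1 1 4977/5000
2 2 9573/10000
3 3 4669/5000
4 4 8999/10000
DF(2y) is solved at step 2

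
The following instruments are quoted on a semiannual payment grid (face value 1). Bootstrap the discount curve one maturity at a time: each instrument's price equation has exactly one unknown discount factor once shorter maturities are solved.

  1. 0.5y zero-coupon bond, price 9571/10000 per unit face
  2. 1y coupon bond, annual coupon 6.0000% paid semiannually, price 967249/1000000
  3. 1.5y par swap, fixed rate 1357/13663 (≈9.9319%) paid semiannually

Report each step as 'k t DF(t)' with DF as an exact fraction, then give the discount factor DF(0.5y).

1 1/2 9571/10000
2 1 1139/1250
3 3/2 8643/10000
DF(0.5y) = 9571/10000 ≈ 0.957100

step 1 [0.5y] zero: DF = P = 9571/10000 ≈ 0.957100
step 2 [1y] bond c/2=3/100: DF=(967249/1000000 − 3/100·(0.957100))/(1+3/100) = 1139/1250 ≈ 0.911200
step 3 [1.5y] swap r/2=1357/27326: DF=(1 − 1357/27326·(0.957100+0.911200))/(1+1357/27326) = 8643/10000 ≈ 0.864300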